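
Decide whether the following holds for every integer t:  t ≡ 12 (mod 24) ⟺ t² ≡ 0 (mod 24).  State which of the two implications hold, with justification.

(⇒) holds; (⇐) fails.

(⇐) This fails: take t = 0. Then 0² = 0 ≡ 0 (mod 24), yet 0 ≡ 0 (mod 24), not 12.

(⇒) Suppose t ≡ 12 (mod 24). Write t = 24j + 12. Then (24j + 12)² = 576j² + 576j + 144 = 24(24j² + 24j + 6) + 0, so t² ≡ 0 (mod 24).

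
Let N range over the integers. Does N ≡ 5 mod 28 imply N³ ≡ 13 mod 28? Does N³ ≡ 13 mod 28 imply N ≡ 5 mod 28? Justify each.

Not equivalent: only (⇒) holds.

Converse. This fails: take N = 13. Then 13³ = 2197 ≡ 13 (mod 28), yet 13 ≡ 13 (mod 28), not 5.

Forward direction. Suppose N ≡ 5 mod 28. Write N = 28j + 5. Then (28j + 5)³ = 21952j³ + 11760j² + 2100j + 125 = 28(784j³ + 420j² + 75j + 4) + 13, so N³ ≡ 13 (mod 28).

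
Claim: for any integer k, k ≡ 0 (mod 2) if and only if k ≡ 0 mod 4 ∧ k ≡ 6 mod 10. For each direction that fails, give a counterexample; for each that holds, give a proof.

(⟸) If k ≡ 0 (mod 4) and k ≡ 6 (mod 10), then by the Chinese remainder theorem k ≡ 16 (mod 20). Since 16 ≡ 0 (mod 2) and 2 ∣ 20, we get k ≡ 0 (mod 2).

(⟹) This fails: k = 0 gives 0 ≡ 0 (mod 2) but 0 ≡ 0 (mod 10), so the conjunction on the right does not hold.

Only the converse holds.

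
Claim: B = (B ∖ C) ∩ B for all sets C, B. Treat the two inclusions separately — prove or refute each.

Forward inclusion. This inclusion fails. Take C = {1}, B = {1}; then 1 ∈ B but 1 ∉ (B ∖ C) ∩ B.

Reverse inclusion. Let x ∈ (B ∖ C) ∩ B. Then x ∈ B and x ∉ C, from which x ∈ B.

Only the reverse inclusion holds.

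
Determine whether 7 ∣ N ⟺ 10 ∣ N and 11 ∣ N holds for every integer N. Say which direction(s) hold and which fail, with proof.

(⇒) This fails: take N = 7. Certainly 7 ∣ 7, but 10 ∤ 7.

(⇐) This fails: take N = 110. Both 10 ∣ 110 and 11 ∣ 110, yet 110 is not a multiple of 7 (since 110 = 15·7 + 5), so 7 ∤ 110.

Neither implication holds.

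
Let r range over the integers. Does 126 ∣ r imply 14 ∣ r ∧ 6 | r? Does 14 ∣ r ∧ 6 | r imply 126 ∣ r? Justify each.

Only the forward direction holds.

[⇐] This fails: take r = 42. Both 14 ∣ 42 and 6 ∣ 42, yet 42 is not a multiple of 126 (since 42 = 0·126 + 42), so 126 ∤ 42.

[⇒] If 126 ∣ r, write r = 126q. Since 126 = 9·14, r = 14·(9q), so 14 ∣ r; and since 126 = 21·6, r = 6·(21q), so 6 ∣ r.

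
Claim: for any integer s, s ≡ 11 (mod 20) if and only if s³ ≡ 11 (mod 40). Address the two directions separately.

Only the converse holds.

Forward direction. This fails: take s = 31. Then 31 ≡ 11 (mod 20), but 31³ = 29791 ≡ 31 (mod 40), not 11.

Converse. The residues r modulo 40 with r³ ≡ 11 (mod 40) are exactly {11}, and each is ≡ 11 (mod 20).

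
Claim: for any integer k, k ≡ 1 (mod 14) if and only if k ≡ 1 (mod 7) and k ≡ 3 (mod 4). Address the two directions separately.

(⟹) This fails: k = 1 gives 1 ≡ 1 (mod 14) but 1 ≡ 1 (mod 4), so the conjunction on the right does not hold.

(⟸) Conversely, if k ≡ 1 (mod 7) and k ≡ 3 (mod 4), then by the Chinese remainder theorem k ≡ 15 (mod 28). Since 15 ≡ 1 (mod 14) and 14 ∣ 28, we get k ≡ 1 (mod 14).

Only the converse holds.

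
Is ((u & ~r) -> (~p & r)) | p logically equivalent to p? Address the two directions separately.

[⇒] This fails. Under p = F, u = F, r = F, the left side is true but the right side is false.

[⇐] Assume the antecedent. If p is true, ((u & ~r) -> (~p & r)) | p reduces to true regardless of the other variables. If p is false, the antecedent cannot hold. Either way ((u & ~r) -> (~p & r)) | p holds.

(⇒) fails; (⇐) holds.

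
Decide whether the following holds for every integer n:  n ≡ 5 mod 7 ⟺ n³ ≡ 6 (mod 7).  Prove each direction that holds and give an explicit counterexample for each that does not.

Not equivalent: only (⇒) holds.

[⇒] Suppose n ≡ 5 mod 7. Write n = 7j + 5. Then (7j + 5)³ = 343j³ + 735j² + 525j + 125 = 7(49j³ + 105j² + 75j + 17) + 6, so n³ ≡ 6 (mod 7).

[⇐] This fails: take n = 3. Then 3³ = 27 ≡ 6 (mod 7), yet 3 ≡ 3 (mod 7), not 5.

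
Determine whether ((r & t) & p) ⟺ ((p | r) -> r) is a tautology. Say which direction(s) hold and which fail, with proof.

Not equivalent: only (⇒) holds.

(⇒) Assume the antecedent. If r is true, (p | r) -> r reduces to true regardless of the other variables. If r is false, the antecedent cannot hold. Either way (p | r) -> r holds.

(⇐) This fails. Under r = F, t = F, p = F, the left side is false but the right side is true.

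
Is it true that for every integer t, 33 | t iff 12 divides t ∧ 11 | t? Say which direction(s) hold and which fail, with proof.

[⇐] Suppose 12 ∣ t and 11 ∣ t. Any common multiple of 12 and 11 is a multiple of their lcm; here gcd(12, 11) = 1, so lcm(12, 11) = 12·11 = 132, so 132 ∣ t. Since 33 ∣ 132, it follows that 33 ∣ t.

[⇒] This fails: take t = 33. Certainly 33 ∣ 33, but 12 ∤ 33.

Only the converse holds.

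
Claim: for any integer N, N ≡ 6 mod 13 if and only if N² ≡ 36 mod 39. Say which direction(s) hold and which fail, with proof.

(→) This fails: take N = 19. Then 19 ≡ 6 (mod 13), but 19² = 361 ≡ 10 (mod 39), not 36.

(←) This fails: take N = 33. Then 33² = 1089 ≡ 36 (mod 39), yet 33 ≡ 7 (mod 13), not 6.

Neither implication holds.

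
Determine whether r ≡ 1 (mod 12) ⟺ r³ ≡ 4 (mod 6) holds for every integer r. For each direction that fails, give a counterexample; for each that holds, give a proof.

Neither direction holds.

(→) This fails: take r = 1. Then 1 ≡ 1 (mod 12), but 1³ = 1 ≡ 1 (mod 6), not 4.

(←) This fails: take r = 4. Then 4³ = 64 ≡ 4 (mod 6), yet 4 ≡ 4 (mod 12), not 1.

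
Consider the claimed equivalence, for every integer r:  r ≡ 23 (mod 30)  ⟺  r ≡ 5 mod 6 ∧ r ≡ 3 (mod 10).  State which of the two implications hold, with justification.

(→) Suppose r ≡ 23 (mod 30); write r = 30j + 23. Since 6 ∣ 30, reducing mod 6 gives r ≡ 23 ≡ 5 (mod 6); since 10 ∣ 30, reducing mod 10 gives r ≡ 23 ≡ 3 (mod 10).

(←) Conversely, if r ≡ 5 (mod 6) and r ≡ 3 (mod 10), then by the Chinese remainder theorem r ≡ 23 (mod 30). This is exactly r ≡ 23 (mod 30).

Both directions hold; the statement is true.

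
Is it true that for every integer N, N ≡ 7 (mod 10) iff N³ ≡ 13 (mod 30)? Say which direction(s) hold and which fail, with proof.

The forward direction fails; the converse holds.

(⟹) This fails: take N = 17. Then 17 ≡ 7 (mod 10), but 17³ = 4913 ≡ 23 (mod 30), not 13.

(⟸) Conversely, the residues r modulo 30 with r³ ≡ 13 (mod 30) are exactly {7}, and each is ≡ 7 (mod 10).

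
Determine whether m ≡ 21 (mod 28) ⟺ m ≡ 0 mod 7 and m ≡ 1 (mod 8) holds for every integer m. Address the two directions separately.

[⇒] This fails: m = 21 gives 21 ≡ 21 (mod 28) but 21 ≡ 5 (mod 8), so the conjunction on the right does not hold.

[⇐] Conversely, if m ≡ 0 (mod 7) and m ≡ 1 (mod 8), then by the Chinese remainder theorem m ≡ 49 (mod 56). Since 49 ≡ 21 (mod 28) and 28 ∣ 56, we get m ≡ 21 (mod 28).

Only the converse holds.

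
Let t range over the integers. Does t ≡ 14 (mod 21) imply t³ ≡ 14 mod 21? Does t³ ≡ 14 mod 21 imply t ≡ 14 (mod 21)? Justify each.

Equivalent; both directions hold.

[⇒] Suppose t ≡ 14 (mod 21). Write t = 21j + 14. Then (21j + 14)³ = 9261j³ + 18522j² + 12348j + 2744 = 21(441j³ + 882j² + 588j + 130) + 14, so t³ ≡ 14 (mod 21).

[⇐] Conversely, suppose t³ ≡ 14 (mod 21). The only residue r in {0, …, 20} with r³ ≡ 14 (mod 21) is r = 14, so t ≡ 14 (mod 21).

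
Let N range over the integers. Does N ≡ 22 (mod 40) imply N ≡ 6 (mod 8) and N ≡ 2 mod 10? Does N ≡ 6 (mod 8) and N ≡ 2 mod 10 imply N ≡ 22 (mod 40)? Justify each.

(⇒) Suppose N ≡ 22 (mod 40); write N = 40j + 22. Since 8 ∣ 40, reducing mod 8 gives N ≡ 22 ≡ 6 (mod 8); since 10 ∣ 40, reducing mod 10 gives N ≡ 22 ≡ 2 (mod 10).

(⇐) Conversely, if N ≡ 6 (mod 8) and N ≡ 2 (mod 10), then by the Chinese remainder theorem N ≡ 22 (mod 40). This is exactly N ≡ 22 (mod 40).

Both implications hold.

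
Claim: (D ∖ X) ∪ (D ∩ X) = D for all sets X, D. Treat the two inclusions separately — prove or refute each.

(⟸) Let x ∈ D. Then either x ∈ D and x ∉ X; or x ∈ X ∩ D. In each case x ∈ (D ∖ X) ∪ (D ∩ X), so D ⊆ (D ∖ X) ∪ (D ∩ X).

(⟹) Let x ∈ (D ∖ X) ∪ (D ∩ X). Then either x ∈ D and x ∉ X; or x ∈ X ∩ D. In each case x ∈ D, so (D ∖ X) ∪ (D ∩ X) ⊆ D.

Both inclusions hold; the sets are equal.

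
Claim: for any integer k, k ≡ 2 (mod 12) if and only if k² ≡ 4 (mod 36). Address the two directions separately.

Both directions fail.

(⇒) This fails: take k = 14. Then 14 ≡ 2 (mod 12), but 14² = 196 ≡ 16 (mod 36), not 4.

(⇐) This fails: take k = 16. Then 16² = 256 ≡ 4 (mod 36), yet 16 ≡ 4 (mod 12), not 2.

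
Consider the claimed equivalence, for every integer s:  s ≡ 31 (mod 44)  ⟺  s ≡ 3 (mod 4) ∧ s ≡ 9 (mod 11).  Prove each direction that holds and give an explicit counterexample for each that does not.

Both directions hold; the statement is true.

(⇒) Suppose s ≡ 31 (mod 44); write s = 44j + 31. Since 4 ∣ 44, reducing mod 4 gives s ≡ 31 ≡ 3 (mod 4); since 11 ∣ 44, reducing mod 11 gives s ≡ 31 ≡ 9 (mod 11).

(⇐) Conversely, if s ≡ 3 (mod 4) and s ≡ 9 (mod 11), then by the Chinese remainder theorem s ≡ 31 (mod 44). This is exactly s ≡ 31 (mod 44).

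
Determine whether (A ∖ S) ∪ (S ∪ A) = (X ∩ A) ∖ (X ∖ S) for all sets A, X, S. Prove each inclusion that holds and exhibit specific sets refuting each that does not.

The sets are not equal: only the reverse inclusion holds.

Forward inclusion. This inclusion fails. Take A = {1}, X = ∅, S = ∅; then 1 ∈ (A ∖ S) ∪ (S ∪ A) but 1 ∉ (X ∩ A) ∖ (X ∖ S).

Reverse inclusion. Let x ∈ (X ∩ A) ∖ (X ∖ S). Then x ∈ A ∩ X ∩ S, from which x ∈ (A ∖ S) ∪ (S ∪ A).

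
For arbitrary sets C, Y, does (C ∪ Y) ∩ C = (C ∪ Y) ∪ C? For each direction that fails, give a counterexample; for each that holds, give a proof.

Only the forward inclusion holds.

(⊇) This inclusion fails. Take C = ∅, Y = {1}; then 1 ∈ (C ∪ Y) ∪ C but 1 ∉ (C ∪ Y) ∩ C.

(⊆) Let x ∈ (C ∪ Y) ∩ C. Then either x ∈ C and x ∉ Y; or x ∈ C ∩ Y. In each case x ∈ (C ∪ Y) ∪ C, so (C ∪ Y) ∩ C ⊆ (C ∪ Y) ∪ C.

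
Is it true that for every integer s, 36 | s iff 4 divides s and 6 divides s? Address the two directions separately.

(←) This fails: take s = 12. Both 4 ∣ 12 and 6 ∣ 12, yet 12 is not a multiple of 36 (since 12 = 0·36 + 12), so 36 ∤ 12.

(→) If 36 ∣ s, write s = 36q. Since 36 = 9·4, s = 4·(9q), so 4 ∣ s; and since 36 = 6·6, s = 6·(6q), so 6 ∣ s.

The forward direction holds; the converse fails.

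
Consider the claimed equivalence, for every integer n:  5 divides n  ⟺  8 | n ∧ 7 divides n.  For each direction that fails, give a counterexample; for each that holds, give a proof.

Neither implication holds.

(⇒) This fails: take n = 5. Certainly 5 ∣ 5, but 8 ∤ 5.

(⇐) This fails: take n = 56. Both 8 ∣ 56 and 7 ∣ 56, yet 56 is not a multiple of 5 (since 56 = 11·5 + 1), so 5 ∤ 56.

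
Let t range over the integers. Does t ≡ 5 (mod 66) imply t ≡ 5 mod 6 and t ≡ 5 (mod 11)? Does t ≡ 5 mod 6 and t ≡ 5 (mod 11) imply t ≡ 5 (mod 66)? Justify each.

Both directions hold; the statement is true.

(⟸) If t ≡ 5 (mod 6) and t ≡ 5 (mod 11), then by the Chinese remainder theorem t ≡ 5 (mod 66). This is exactly t ≡ 5 (mod 66).

(⟹) Suppose t ≡ 5 (mod 66); write t = 66j + 5. Since 6 ∣ 66, reducing mod 6 gives t ≡ 5 (mod 6); since 11 ∣ 66, reducing mod 11 gives t ≡ 5 (mod 11).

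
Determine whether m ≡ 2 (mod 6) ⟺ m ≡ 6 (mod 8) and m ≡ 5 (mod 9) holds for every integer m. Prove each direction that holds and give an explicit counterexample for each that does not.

(→) This fails: m = 32 gives 32 ≡ 2 (mod 6) but 32 ≡ 0 (mod 8), so the conjunction on the right does not hold.

(←) Conversely, if m ≡ 6 (mod 8) and m ≡ 5 (mod 9), then by the Chinese remainder theorem m ≡ 14 (mod 72). Since 14 ≡ 2 (mod 6) and 6 ∣ 72, we get m ≡ 2 (mod 6).

Only the converse holds.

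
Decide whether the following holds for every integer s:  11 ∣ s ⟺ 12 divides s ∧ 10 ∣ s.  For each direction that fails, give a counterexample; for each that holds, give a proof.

Neither direction holds.

[⇒] This fails: take s = 11. Certainly 11 ∣ 11, but 12 ∤ 11.

[⇐] This fails: take s = 60. Both 12 ∣ 60 and 10 ∣ 60, yet 60 is not a multiple of 11 (since 60 = 5·11 + 5), so 11 ∤ 60.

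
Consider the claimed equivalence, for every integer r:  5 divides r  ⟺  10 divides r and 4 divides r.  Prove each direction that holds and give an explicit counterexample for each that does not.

(⟸) Suppose 10 ∣ r and 4 ∣ r. Any common multiple of 10 and 4 is a multiple of their lcm; here lcm(10, 4) = 10·4/gcd(10, 4) = 40/2 = 20, so 20 ∣ r. Since 5 ∣ 20, it follows that 5 ∣ r.

(⟹) This fails: take r = 5. Certainly 5 ∣ 5, but 10 ∤ 5.

Only the converse holds.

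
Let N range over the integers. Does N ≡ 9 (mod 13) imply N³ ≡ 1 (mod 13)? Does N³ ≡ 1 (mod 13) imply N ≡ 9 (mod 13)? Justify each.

(⟹) Suppose N ≡ 9 (mod 13). Write N = 13j + 9. Then (13j + 9)³ = 2197j³ + 4563j² + 3159j + 729 = 13(169j³ + 351j² + 243j + 56) + 1, so N³ ≡ 1 (mod 13).

(⟸) This fails: take N = 1. Then 1³ = 1 ≡ 1 (mod 13), yet 1 ≡ 1 (mod 13), not 9.

Only the forward direction holds.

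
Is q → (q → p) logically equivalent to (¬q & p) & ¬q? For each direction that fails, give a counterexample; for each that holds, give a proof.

Only the converse holds.

Forward direction. This fails. Under p = F, q = F, the left side is true but the right side is false.

Converse. Assume the antecedent. If p is true, q → (q → p) reduces to true regardless of the other variables. If p is false, the antecedent cannot hold. Either way q → (q → p) holds.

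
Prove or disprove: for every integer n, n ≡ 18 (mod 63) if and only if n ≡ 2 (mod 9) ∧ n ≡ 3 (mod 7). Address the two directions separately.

(→) This fails: n = 18 gives 18 ≡ 18 (mod 63) but 18 ≡ 0 (mod 9), so the conjunction on the right does not hold.

(←) This fails: n = 38 satisfies both congruences on the right (38 ≡ 2 mod 9 and 38 ≡ 3 mod 7) yet 38 ≡ 38 (mod 63), not 18.

Both directions fail.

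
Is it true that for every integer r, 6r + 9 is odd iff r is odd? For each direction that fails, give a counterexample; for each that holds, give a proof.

(←) Suppose r is odd. Since 6 is even, 6r is even for every r, so 6r + 9 has the same parity as 9, which is odd. Hence 6r + 9 is odd.

(→) This fails: take r = 2. Then 6r + 9 = 21, which is odd, yet r = 2 is even, not odd.

Not equivalent: only (⇐) holds.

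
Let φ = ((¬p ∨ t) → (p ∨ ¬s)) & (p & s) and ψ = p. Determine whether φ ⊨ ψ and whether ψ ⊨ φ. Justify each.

(→) Assume the antecedent. If p is true, p reduces to true regardless of the other variables. If p is false, the antecedent cannot hold. Either way p holds.

(←) This fails. Under p = T, t = F, s = F, the left side is false but the right side is true.

The forward direction holds; the converse fails.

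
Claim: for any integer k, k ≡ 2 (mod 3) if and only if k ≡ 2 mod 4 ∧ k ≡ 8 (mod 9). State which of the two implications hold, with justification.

[⇒] This fails: k = 32 gives 32 ≡ 2 (mod 3) but 32 ≡ 0 (mod 4), so the conjunction on the right does not hold.

[⇐] Conversely, if k ≡ 2 (mod 4) and k ≡ 8 (mod 9), then by the Chinese remainder theorem k ≡ 26 (mod 36). Since 26 ≡ 2 (mod 3) and 3 ∣ 36, we get k ≡ 2 (mod 3).

(⇒) fails; (⇐) holds.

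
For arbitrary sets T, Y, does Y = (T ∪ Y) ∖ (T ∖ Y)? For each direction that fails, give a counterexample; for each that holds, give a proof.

(⟹) Let x ∈ Y. Then either x ∈ Y and x ∉ T; or x ∈ T ∩ Y. In each case x ∈ (T ∪ Y) ∖ (T ∖ Y), so Y ⊆ (T ∪ Y) ∖ (T ∖ Y).

(⟸) Let x ∈ (T ∪ Y) ∖ (T ∖ Y). Then either x ∈ Y and x ∉ T; or x ∈ T ∩ Y. In each case x ∈ Y, so (T ∪ Y) ∖ (T ∖ Y) ⊆ Y.

Both inclusions hold; the sets are equal.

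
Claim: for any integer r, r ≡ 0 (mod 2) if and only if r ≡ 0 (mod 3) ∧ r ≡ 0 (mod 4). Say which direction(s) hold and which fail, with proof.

Not equivalent: only (⇐) holds.

(⇒) This fails: r = 2 gives 2 ≡ 0 (mod 2) but 2 ≡ 2 (mod 3), so the conjunction on the right does not hold.

(⇐) Conversely, if r ≡ 0 (mod 3) and r ≡ 0 (mod 4), then by the Chinese remainder theorem r ≡ 0 (mod 12). Since 0 ≡ 0 (mod 2) and 2 ∣ 12, we get r ≡ 0 (mod 2).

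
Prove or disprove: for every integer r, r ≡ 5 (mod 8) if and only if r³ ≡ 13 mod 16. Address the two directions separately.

Forward direction. This fails: take r = 13. Then 13 ≡ 5 (mod 8), but 13³ = 2197 ≡ 5 (mod 16), not 13.

Converse. The residues r modulo 16 with r³ ≡ 13 (mod 16) are exactly {5}, and each is ≡ 5 (mod 8).

Not equivalent: only (⇐) holds.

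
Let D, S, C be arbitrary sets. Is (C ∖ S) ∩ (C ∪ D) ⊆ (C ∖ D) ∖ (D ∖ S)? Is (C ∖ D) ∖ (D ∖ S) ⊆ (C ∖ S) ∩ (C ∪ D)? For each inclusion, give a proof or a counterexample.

(⊆) This inclusion fails. Take D = {1}, S = ∅, C = {1}; then 1 ∈ (C ∖ S) ∩ (C ∪ D) but 1 ∉ (C ∖ D) ∖ (D ∖ S).

(⊇) This inclusion fails. Take D = ∅, S = {1}, C = {1}; then 1 ∈ (C ∖ D) ∖ (D ∖ S) but 1 ∉ (C ∖ S) ∩ (C ∪ D).

(⊆) fails and (⊇) fails.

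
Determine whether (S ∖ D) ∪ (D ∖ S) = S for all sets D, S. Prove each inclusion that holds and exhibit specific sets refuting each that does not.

Forward inclusion. This inclusion fails. Take D = {1}, S = ∅; then 1 ∈ (S ∖ D) ∪ (D ∖ S) but 1 ∉ S.

Reverse inclusion. This inclusion fails. Take D = {1}, S = {1}; then 1 ∈ S but 1 ∉ (S ∖ D) ∪ (D ∖ S).

(⊆) fails and (⊇) fails.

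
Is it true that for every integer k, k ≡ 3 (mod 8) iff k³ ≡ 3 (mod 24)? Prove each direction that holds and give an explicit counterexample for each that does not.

(⇒) fails; (⇐) holds.

(⇒) This fails: take k = 11. Then 11 ≡ 3 (mod 8), but 11³ = 1331 ≡ 11 (mod 24), not 3.

(⇐) Conversely, the residues r modulo 24 with r³ ≡ 3 (mod 24) are exactly {3}, and each is ≡ 3 (mod 8).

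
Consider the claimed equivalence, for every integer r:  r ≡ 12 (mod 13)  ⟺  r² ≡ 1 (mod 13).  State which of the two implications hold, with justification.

Not equivalent: only (⇒) holds.

(⟹) Suppose r ≡ 12 (mod 13). Write r = 13j + 12. Then (13j + 12)² = 169j² + 312j + 144 = 13(13j² + 24j + 11) + 1, so r² ≡ 1 (mod 13).

(⟸) This fails: take r = 1. Then 1² = 1 ≡ 1 (mod 13), yet 1 ≡ 1 (mod 13), not 12.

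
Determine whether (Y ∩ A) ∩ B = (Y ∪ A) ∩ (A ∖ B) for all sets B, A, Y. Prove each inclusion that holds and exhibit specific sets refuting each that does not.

Both inclusions fail.

(⟹) This inclusion fails. Take B = {1}, A = {1}, Y = {1}; then 1 ∈ (Y ∩ A) ∩ B but 1 ∉ (Y ∪ A) ∩ (A ∖ B).

(⟸) This inclusion fails. Take B = ∅, A = {1}, Y = ∅; then 1 ∈ (Y ∪ A) ∩ (A ∖ B) but 1 ∉ (Y ∩ A) ∩ B.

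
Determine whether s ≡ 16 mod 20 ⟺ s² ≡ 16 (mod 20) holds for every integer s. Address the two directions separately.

Forward direction. Suppose s ≡ 16 mod 20. Write s = 20j + 16. Then (20j + 16)² = 400j² + 640j + 256 = 20(20j² + 32j + 12) + 16, so s² ≡ 16 (mod 20).

Converse. This fails: take s = 4. Then 4² = 16 ≡ 16 (mod 20), yet 4 ≡ 4 (mod 20), not 16.

The forward direction holds; the converse fails.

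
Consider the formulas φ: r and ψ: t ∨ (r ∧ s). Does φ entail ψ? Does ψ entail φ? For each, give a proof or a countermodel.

Neither implication holds.

(→) This fails. Under r = T, t = F, s = F, the left side is true but the right side is false.

(←) This fails. Under r = F, t = T, s = F, the left side is false but the right side is true.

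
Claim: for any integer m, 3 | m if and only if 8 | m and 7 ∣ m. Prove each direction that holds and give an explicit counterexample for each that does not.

[⇒] This fails: take m = 3. Certainly 3 ∣ 3, but 8 ∤ 3.

[⇐] This fails: take m = 56. Both 8 ∣ 56 and 7 ∣ 56, yet 56 is not a multiple of 3 (since 56 = 18·3 + 2), so 3 ∤ 56.

Neither implication holds.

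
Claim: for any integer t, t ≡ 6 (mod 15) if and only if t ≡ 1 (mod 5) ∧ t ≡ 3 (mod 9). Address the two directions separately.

(⟹) This fails: t = 36 gives 36 ≡ 6 (mod 15) but 36 ≡ 0 (mod 9), so the conjunction on the right does not hold.

(⟸) Conversely, if t ≡ 1 (mod 5) and t ≡ 3 (mod 9), then by the Chinese remainder theorem t ≡ 21 (mod 45). Since 21 ≡ 6 (mod 15) and 15 ∣ 45, we get t ≡ 6 (mod 15).

Only the reverse direction holds.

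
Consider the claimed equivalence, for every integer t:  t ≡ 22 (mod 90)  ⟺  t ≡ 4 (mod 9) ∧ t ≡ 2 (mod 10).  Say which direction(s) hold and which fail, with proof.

Both directions hold.

Forward direction. Suppose t ≡ 22 (mod 90); write t = 90j + 22. Since 9 ∣ 90, reducing mod 9 gives t ≡ 22 ≡ 4 (mod 9); since 10 ∣ 90, reducing mod 10 gives t ≡ 22 ≡ 2 (mod 10).

Converse. If t ≡ 4 (mod 9) and t ≡ 2 (mod 10), then by the Chinese remainder theorem t ≡ 22 (mod 90). This is exactly t ≡ 22 (mod 90).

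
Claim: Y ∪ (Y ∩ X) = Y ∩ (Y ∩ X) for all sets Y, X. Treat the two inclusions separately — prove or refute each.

Forward inclusion. This inclusion fails. Take Y = {1}, X = ∅; then 1 ∈ Y ∪ (Y ∩ X) but 1 ∉ Y ∩ (Y ∩ X).

Reverse inclusion. Let x ∈ Y ∩ (Y ∩ X). Then x ∈ Y ∩ X, from which x ∈ Y ∪ (Y ∩ X).

Only the reverse inclusion holds.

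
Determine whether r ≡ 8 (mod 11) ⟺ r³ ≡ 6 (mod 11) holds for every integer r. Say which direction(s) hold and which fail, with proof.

(⟹) Suppose r ≡ 8 (mod 11). Write r = 11j + 8. Then (11j + 8)³ = 1331j³ + 2904j² + 2112j + 512 = 11(121j³ + 264j² + 192j + 46) + 6, so r³ ≡ 6 (mod 11).

(⟸) For the converse, argue contrapositively. If r ≢ 8 (mod 11), then r is congruent to one of 0, 1, 2, 3, 4, 5, 6, 7, 9, 10 modulo 11, and these give r³ ≡ 0, 1, 8, 5, 9, 4, 7, 2, 3, 10 respectively — never 6.

The biconditional holds.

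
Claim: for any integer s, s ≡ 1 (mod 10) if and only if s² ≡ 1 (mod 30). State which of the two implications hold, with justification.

[⇒] This fails: take s = 21. Then 21 ≡ 1 (mod 10), but 21² = 441 ≡ 21 (mod 30), not 1.

[⇐] This fails: take s = 19. Then 19² = 361 ≡ 1 (mod 30), yet 19 ≡ 9 (mod 10), not 1.

Neither direction holds.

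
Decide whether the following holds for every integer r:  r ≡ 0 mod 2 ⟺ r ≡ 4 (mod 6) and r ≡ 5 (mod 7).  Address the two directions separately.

Not equivalent: only (⇐) holds.

[⇒] This fails: r = 0 gives 0 ≡ 0 (mod 2) but 0 ≡ 0 (mod 6), so the conjunction on the right does not hold.

[⇐] Conversely, if r ≡ 4 (mod 6) and r ≡ 5 (mod 7), then by the Chinese remainder theorem r ≡ 40 (mod 42). Since 40 ≡ 0 (mod 2) and 2 ∣ 42, we get r ≡ 0 (mod 2).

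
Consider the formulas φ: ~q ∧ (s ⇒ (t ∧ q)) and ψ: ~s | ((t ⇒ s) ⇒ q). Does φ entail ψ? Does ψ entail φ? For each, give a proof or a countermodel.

Only the forward direction holds.

(→) Assume the antecedent. If s is true, the antecedent cannot hold. If s is false, ~s | ((t ⇒ s) ⇒ q) reduces to true regardless of the other variables. Either way ~s | ((t ⇒ s) ⇒ q) holds.

(←) This fails. Under s = F, t = F, q = T, the left side is false but the right side is true.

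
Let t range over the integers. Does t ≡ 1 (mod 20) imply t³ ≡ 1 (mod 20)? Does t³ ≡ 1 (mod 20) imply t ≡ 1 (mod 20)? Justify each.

(⇒) Suppose t ≡ 1 (mod 20). Write t = 20j + 1. Then (20j + 1)³ = 8000j³ + 1200j² + 60j + 1 = 20(400j³ + 60j² + 3j) + 1, so t³ ≡ 1 (mod 20).

(⇐) Conversely, suppose t³ ≡ 1 (mod 20). The only residue r in {0, …, 19} with r³ ≡ 1 (mod 20) is r = 1, so t ≡ 1 (mod 20).

Equivalent; both directions hold.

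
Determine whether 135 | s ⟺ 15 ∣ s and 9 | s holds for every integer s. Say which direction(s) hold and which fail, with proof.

(⇒) holds; (⇐) fails.

Forward direction. If 135 ∣ s, write s = 135q. Since 135 = 9·15, s = 15·(9q), so 15 ∣ s; and since 135 = 15·9, s = 9·(15q), so 9 ∣ s.

Converse. This fails: take s = 45. Both 15 ∣ 45 and 9 ∣ 45, yet 45 is not a multiple of 135 (since 45 = 0·135 + 45), so 135 ∤ 45.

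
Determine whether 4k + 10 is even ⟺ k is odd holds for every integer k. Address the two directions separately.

(⇒) This fails: take k = 4. Then 4k + 10 = 26, which is even, yet k = 4 is even, not odd.

(⇐) Suppose k is odd. Since 4 is even, 4k is even for every k, so 4k + 10 has the same parity as 10, which is even. Hence 4k + 10 is even.

(⇒) fails; (⇐) holds.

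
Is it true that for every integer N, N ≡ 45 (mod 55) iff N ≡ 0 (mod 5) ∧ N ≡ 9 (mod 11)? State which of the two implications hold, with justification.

[⇒] This fails: N = 45 gives 45 ≡ 45 (mod 55) but 45 ≡ 1 (mod 11), so the conjunction on the right does not hold.

[⇐] This fails: N = 20 satisfies both congruences on the right (20 ≡ 0 mod 5 and 20 ≡ 9 mod 11) yet 20 ≡ 20 (mod 55), not 45.

(⇒) fails and (⇐) fails.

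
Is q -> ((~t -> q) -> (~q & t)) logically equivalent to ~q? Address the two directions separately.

Forward direction. Assume the antecedent. If t is true, the antecedent forces (t = T, q = F), and ~q holds there. If t is false, the antecedent forces (t = F, q = F), and ~q holds there. Either way ~q holds.

Converse. Assume the antecedent. If t is true, the antecedent forces (t = T, q = F), and q -> ((~t -> q) -> (~q & t)) holds there. If t is false, the antecedent forces (t = F, q = F), and q -> ((~t -> q) -> (~q & t)) holds there. Either way q -> ((~t -> q) -> (~q & t)) holds.

Both directions hold; the statement is true.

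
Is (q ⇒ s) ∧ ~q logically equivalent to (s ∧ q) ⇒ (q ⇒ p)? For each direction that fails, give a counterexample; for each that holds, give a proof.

(⇒) holds; (⇐) fails.

(⇒) Assume the antecedent. If s is true, the antecedent forces (s = T, p = F, q = F) or (s = T, p = T, q = F), and (s ∧ q) ⇒ (q ⇒ p) holds there. If s is false, (s ∧ q) ⇒ (q ⇒ p) reduces to true regardless of the other variables. Either way (s ∧ q) ⇒ (q ⇒ p) holds.

(⇐) This fails. Under s = F, p = F, q = T, the left side is false but the right side is true.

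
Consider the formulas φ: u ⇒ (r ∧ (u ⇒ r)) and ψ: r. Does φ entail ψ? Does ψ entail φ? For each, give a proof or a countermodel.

(⟹) This fails. Under u = F, r = F, the left side is true but the right side is false.

(⟸) Assume the antecedent. If u is true, the antecedent forces (u = T, r = T), and u ⇒ (r ∧ (u ⇒ r)) holds there. If u is false, u ⇒ (r ∧ (u ⇒ r)) reduces to true regardless of the other variables. Either way u ⇒ (r ∧ (u ⇒ r)) holds.

(⇒) fails; (⇐) holds.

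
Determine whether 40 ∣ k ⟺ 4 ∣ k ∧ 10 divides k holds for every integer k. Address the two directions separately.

Forward direction. If 40 ∣ k, write k = 40q. Since 40 = 10·4, k = 4·(10q), so 4 ∣ k; and since 40 = 4·10, k = 10·(4q), so 10 ∣ k.

Converse. This fails: take k = 20. Both 4 ∣ 20 and 10 ∣ 20, yet 20 is not a multiple of 40 (since 20 = 0·40 + 20), so 40 ∤ 20.

(⇒) holds; (⇐) fails.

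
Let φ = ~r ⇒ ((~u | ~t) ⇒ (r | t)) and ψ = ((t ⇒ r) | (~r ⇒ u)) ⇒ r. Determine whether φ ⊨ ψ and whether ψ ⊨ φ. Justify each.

Only the reverse direction holds.

(⟹) This fails. Under u = T, r = F, t = T, the left side is true but the right side is false.

(⟸) Assume the antecedent. If r is true, ~r ⇒ ((~u | ~t) ⇒ (r | t)) reduces to true regardless of the other variables. If r is false, the antecedent forces (u = F, r = F, t = T), and ~r ⇒ ((~u | ~t) ⇒ (r | t)) holds there. Either way ~r ⇒ ((~u | ~t) ⇒ (r | t)) holds.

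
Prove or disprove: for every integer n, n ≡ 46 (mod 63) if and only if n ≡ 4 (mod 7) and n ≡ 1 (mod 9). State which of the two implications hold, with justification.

Equivalent; both directions hold.

(⟸) If n ≡ 4 (mod 7) and n ≡ 1 (mod 9), then by the Chinese remainder theorem n ≡ 46 (mod 63). This is exactly n ≡ 46 (mod 63).

(⟹) Suppose n ≡ 46 (mod 63); write n = 63j + 46. Since 7 ∣ 63, reducing mod 7 gives n ≡ 46 ≡ 4 (mod 7); since 9 ∣ 63, reducing mod 9 gives n ≡ 46 ≡ 1 (mod 9).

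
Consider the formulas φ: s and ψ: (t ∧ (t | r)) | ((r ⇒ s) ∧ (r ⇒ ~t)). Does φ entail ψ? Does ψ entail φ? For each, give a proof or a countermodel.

Only the forward direction holds.

Forward direction. Assume the antecedent. If r is true, the antecedent forces (r = T, s = T, t = F) or (r = T, s = T, t = T), and the consequent holds there. If r is false, the consequent reduces to true regardless of the other variables. Either way the consequent holds.

Converse. This fails. Under r = F, s = F, t = F, the left side is false but the right side is true.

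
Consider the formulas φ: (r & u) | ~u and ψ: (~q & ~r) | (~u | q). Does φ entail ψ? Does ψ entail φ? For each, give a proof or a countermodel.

Forward direction. This fails. Under u = T, q = F, r = T, the left side is true but the right side is false.

Converse. This fails. Under u = T, q = F, r = F, the left side is false but the right side is true.

Neither direction holds.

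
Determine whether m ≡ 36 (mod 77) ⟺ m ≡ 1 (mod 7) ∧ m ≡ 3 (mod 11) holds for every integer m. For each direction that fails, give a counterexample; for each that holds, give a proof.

(⇐) If m ≡ 1 (mod 7) and m ≡ 3 (mod 11), then by the Chinese remainder theorem m ≡ 36 (mod 77). This is exactly m ≡ 36 (mod 77).

(⇒) Suppose m ≡ 36 (mod 77); write m = 77j + 36. Since 7 ∣ 77, reducing mod 7 gives m ≡ 36 ≡ 1 (mod 7); since 11 ∣ 77, reducing mod 11 gives m ≡ 36 ≡ 3 (mod 11).

Both implications hold.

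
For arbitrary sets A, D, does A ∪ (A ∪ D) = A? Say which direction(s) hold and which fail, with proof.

(⊆) This inclusion fails. Take A = ∅, D = {1}; then 1 ∈ A ∪ (A ∪ D) but 1 ∉ A.

(⊇) Let x ∈ A. Then either x ∈ A and x ∉ D; or x ∈ A ∩ D. In each case x ∈ A ∪ (A ∪ D), so A ⊆ A ∪ (A ∪ D).

(⊆) fails; (⊇) holds.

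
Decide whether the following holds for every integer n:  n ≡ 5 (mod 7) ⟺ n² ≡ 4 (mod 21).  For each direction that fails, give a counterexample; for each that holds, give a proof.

Neither direction holds.

(→) This fails: take n = 12. Then 12 ≡ 5 (mod 7), but 12² = 144 ≡ 18 (mod 21), not 4.

(←) This fails: take n = 2. Then 2² = 4 ≡ 4 (mod 21), yet 2 ≡ 2 (mod 7), not 5.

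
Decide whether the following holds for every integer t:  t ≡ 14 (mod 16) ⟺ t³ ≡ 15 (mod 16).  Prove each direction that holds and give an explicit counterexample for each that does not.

(⇒) fails and (⇐) fails.

(⟹) This fails: take t = 14. Then 14 ≡ 14 (mod 16), but 14³ = 2744 ≡ 8 (mod 16), not 15.

(⟸) This fails: take t = 15. Then 15³ = 3375 ≡ 15 (mod 16), yet 15 ≡ 15 (mod 16), not 14.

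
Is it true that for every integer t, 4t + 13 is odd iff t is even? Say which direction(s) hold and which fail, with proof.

(⇐) Suppose t is even. Since 4 is even, 4t is even for every t, so 4t + 13 has the same parity as 13, which is odd. Hence 4t + 13 is odd.

(⇒) This fails: take t = 5. Then 4t + 13 = 33, which is odd, yet t = 5 is odd, not even.

Only the converse holds.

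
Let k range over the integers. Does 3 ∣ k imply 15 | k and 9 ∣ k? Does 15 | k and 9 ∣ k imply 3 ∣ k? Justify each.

(←) Suppose 15 ∣ k and 9 ∣ k. Any common multiple of 15 and 9 is a multiple of their lcm; here lcm(15, 9) = 15·9/gcd(15, 9) = 135/3 = 45, so 45 ∣ k. Since 3 ∣ 45, it follows that 3 ∣ k.

(→) This fails: take k = 3. Certainly 3 ∣ 3, but 15 ∤ 3.

Only the reverse direction holds.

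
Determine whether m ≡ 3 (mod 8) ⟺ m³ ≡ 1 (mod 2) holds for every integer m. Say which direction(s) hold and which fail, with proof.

(⟹) Suppose m ≡ 3 (mod 8). Then m³ ≡ 3³ = 27 (mod 8), and since 2 ∣ 8, also m³ ≡ 1 (mod 2).

(⟸) This fails: take m = 1. Then 1³ = 1 ≡ 1 (mod 2), yet 1 ≡ 1 (mod 8), not 3.

Only the forward implication holds.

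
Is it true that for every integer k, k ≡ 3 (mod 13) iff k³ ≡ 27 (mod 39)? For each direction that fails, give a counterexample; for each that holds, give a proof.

Forward direction. This fails: take k = 16. Then 16 ≡ 3 (mod 13), but 16³ = 4096 ≡ 1 (mod 39), not 27.

Converse. This fails: take k = 9. Then 9³ = 729 ≡ 27 (mod 39), yet 9 ≡ 9 (mod 13), not 3.

Both directions fail.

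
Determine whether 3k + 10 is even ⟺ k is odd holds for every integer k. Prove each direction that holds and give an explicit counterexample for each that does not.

(⟹) This fails: k = 4 gives 3k + 10 = 22, which is even, but 4 is even, not odd.

(⟸) This also fails: k = 1 is odd, but 3k + 10 = 13 is odd, not even.

Neither implication holds.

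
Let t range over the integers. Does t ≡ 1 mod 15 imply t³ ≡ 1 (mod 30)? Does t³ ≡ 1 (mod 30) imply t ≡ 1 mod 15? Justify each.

The forward direction fails; the converse holds.

[⇒] This fails: take t = 16. Then 16 ≡ 1 (mod 15), but 16³ = 4096 ≡ 16 (mod 30), not 1.

[⇐] Conversely, the residues r modulo 30 with r³ ≡ 1 (mod 30) are exactly {1}, and each is ≡ 1 (mod 15).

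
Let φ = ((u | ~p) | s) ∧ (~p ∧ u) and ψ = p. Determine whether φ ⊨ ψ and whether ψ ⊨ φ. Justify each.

Forward direction. This fails. Under u = T, s = F, p = F, the left side is true but the right side is false.

Converse. This fails. Under u = F, s = F, p = T, the left side is false but the right side is true.

Neither implication holds.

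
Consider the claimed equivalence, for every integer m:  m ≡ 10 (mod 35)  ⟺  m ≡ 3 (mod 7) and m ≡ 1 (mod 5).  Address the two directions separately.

(→) This fails: m = 10 gives 10 ≡ 10 (mod 35) but 10 ≡ 0 (mod 5), so the conjunction on the right does not hold.

(←) This fails: m = 31 satisfies both congruences on the right (31 ≡ 3 mod 7 and 31 ≡ 1 mod 5) yet 31 ≡ 31 (mod 35), not 10.

Neither direction holds.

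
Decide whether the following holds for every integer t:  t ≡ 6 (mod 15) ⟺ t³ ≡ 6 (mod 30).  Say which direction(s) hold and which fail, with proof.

The forward direction fails; the converse holds.

Forward direction. This fails: take t = 21. Then 21 ≡ 6 (mod 15), but 21³ = 9261 ≡ 21 (mod 30), not 6.

Converse. The residues r modulo 30 with r³ ≡ 6 (mod 30) are exactly {6}, and each is ≡ 6 (mod 15).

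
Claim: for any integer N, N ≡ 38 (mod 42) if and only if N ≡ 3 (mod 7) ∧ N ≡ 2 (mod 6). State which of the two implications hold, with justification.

(→) Suppose N ≡ 38 (mod 42); write N = 42j + 38. Since 7 ∣ 42, reducing mod 7 gives N ≡ 38 ≡ 3 (mod 7); since 6 ∣ 42, reducing mod 6 gives N ≡ 38 ≡ 2 (mod 6).

(←) Conversely, if N ≡ 3 (mod 7) and N ≡ 2 (mod 6), then by the Chinese remainder theorem N ≡ 38 (mod 42). This is exactly N ≡ 38 (mod 42).

Both implications hold.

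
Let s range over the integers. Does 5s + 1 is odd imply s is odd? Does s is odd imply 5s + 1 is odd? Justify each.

Forward direction. This fails: s = 4 gives 5s + 1 = 21, which is odd, but 4 is even, not odd.

Converse. This also fails: s = 3 is odd, but 5s + 1 = 16 is even, not odd.

(⇒) fails and (⇐) fails.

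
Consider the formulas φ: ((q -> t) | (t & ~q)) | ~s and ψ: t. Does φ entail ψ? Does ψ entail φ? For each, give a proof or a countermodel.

(⇒) fails; (⇐) holds.

(⟹) This fails. Under t = F, s = F, q = F, the left side is true but the right side is false.

(⟸) Assume the antecedent. If t is true, ((q -> t) | (t & ~q)) | ~s reduces to true regardless of the other variables. If t is false, the antecedent cannot hold. Either way ((q -> t) | (t & ~q)) | ~s holds.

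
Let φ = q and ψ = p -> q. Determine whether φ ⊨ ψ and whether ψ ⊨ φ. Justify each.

The forward direction holds; the converse fails.

(→) Assume the antecedent. If p is true, the antecedent forces (p = T, q = T), and p -> q holds there. If p is false, p -> q reduces to true regardless of the other variables. Either way p -> q holds.

(←) This fails. Under p = F, q = F, the left side is false but the right side is true.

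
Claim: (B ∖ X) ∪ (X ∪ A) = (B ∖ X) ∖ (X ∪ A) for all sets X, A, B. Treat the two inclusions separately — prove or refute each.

The sets are not equal: only the reverse inclusion holds.

(⟸) Let x ∈ (B ∖ X) ∖ (X ∪ A). Then x ∈ B and x ∉ X, A, from which x ∈ (B ∖ X) ∪ (X ∪ A).

(⟹) This inclusion fails. Take X = {1}, A = ∅, B = ∅; then 1 ∈ (B ∖ X) ∪ (X ∪ A) but 1 ∉ (B ∖ X) ∖ (X ∪ A).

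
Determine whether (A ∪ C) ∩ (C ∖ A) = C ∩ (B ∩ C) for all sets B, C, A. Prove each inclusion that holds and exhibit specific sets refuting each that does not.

(⊆) This inclusion fails. Take B = ∅, C = {1}, A = ∅; then 1 ∈ (A ∪ C) ∩ (C ∖ A) but 1 ∉ C ∩ (B ∩ C).

(⊇) This inclusion fails. Take B = {1}, C = {1}, A = {1}; then 1 ∈ C ∩ (B ∩ C) but 1 ∉ (A ∪ C) ∩ (C ∖ A).

Both inclusions fail.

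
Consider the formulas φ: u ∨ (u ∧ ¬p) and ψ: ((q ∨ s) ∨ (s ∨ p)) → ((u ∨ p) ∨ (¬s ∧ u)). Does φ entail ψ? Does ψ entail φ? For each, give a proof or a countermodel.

The forward direction holds; the converse fails.

[⇒] Assume the antecedent. If u is true, the consequent reduces to true regardless of the other variables. If u is false, the antecedent cannot hold. Either way the consequent holds.

[⇐] This fails. Under p = F, s = F, u = F, q = F, the left side is false but the right side is true.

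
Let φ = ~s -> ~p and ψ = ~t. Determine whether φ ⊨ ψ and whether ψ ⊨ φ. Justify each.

Forward direction. This fails. Under t = T, s = F, p = F, the left side is true but the right side is false.

Converse. This fails. Under t = F, s = F, p = T, the left side is false but the right side is true.

Neither implication holds.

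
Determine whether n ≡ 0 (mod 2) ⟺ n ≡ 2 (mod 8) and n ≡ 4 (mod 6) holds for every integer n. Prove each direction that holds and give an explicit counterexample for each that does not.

Not equivalent: only (⇐) holds.

(⇒) This fails: n = 0 gives 0 ≡ 0 (mod 2) but 0 ≡ 0 (mod 8), so the conjunction on the right does not hold.

(⇐) Conversely, if n ≡ 2 (mod 8) and n ≡ 4 (mod 6), then by the Chinese remainder theorem n ≡ 10 (mod 24). Since 10 ≡ 0 (mod 2) and 2 ∣ 24, we get n ≡ 0 (mod 2).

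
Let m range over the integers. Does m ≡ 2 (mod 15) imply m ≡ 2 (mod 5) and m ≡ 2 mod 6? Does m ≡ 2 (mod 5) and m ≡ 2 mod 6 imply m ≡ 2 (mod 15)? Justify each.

(⟹) This fails: m = 17 gives 17 ≡ 2 (mod 15) but 17 ≡ 5 (mod 6), so the conjunction on the right does not hold.

(⟸) Conversely, if m ≡ 2 (mod 5) and m ≡ 2 (mod 6), then by the Chinese remainder theorem m ≡ 2 (mod 30). Since 2 ≡ 2 (mod 15) and 15 ∣ 30, we get m ≡ 2 (mod 15).

Not equivalent: only (⇐) holds.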